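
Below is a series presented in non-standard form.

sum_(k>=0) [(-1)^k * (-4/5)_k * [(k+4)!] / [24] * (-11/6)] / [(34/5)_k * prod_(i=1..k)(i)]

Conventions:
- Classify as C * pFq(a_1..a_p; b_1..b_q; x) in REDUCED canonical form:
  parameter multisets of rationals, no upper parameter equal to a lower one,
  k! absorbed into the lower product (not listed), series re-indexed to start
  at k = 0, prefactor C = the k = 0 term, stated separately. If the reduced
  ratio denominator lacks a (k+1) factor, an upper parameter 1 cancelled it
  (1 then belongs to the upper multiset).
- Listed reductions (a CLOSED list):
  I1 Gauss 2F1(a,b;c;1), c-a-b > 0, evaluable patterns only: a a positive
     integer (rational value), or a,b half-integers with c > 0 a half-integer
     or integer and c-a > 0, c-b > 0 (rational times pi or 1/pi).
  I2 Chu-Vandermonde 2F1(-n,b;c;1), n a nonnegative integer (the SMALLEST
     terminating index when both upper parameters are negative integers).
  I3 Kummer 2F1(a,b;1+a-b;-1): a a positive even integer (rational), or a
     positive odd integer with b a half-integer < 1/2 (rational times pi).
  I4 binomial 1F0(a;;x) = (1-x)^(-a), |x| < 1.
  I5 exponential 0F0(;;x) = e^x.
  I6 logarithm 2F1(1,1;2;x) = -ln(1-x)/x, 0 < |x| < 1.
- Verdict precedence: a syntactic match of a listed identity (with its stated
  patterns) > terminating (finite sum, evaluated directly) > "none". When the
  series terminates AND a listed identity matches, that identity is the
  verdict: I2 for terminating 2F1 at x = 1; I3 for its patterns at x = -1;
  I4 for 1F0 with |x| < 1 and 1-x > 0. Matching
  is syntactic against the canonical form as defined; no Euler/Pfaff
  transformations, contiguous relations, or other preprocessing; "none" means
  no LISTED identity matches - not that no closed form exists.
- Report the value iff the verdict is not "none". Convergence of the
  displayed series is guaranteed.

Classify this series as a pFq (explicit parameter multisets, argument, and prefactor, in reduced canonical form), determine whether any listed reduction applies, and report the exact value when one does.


Reduced: x = -1, 2F1, upper = {-4/5, 5}, lower = {34/5}, C = -11/6. Verdict: none here - no I1-I6 shape fits x = -1 with lower {34/5}.

First insight: with t_0 = -11/6, the product of the first k integers (C = -11/6) is k!.
Ratio: r(k) = (-1) * (k-4/5) (k+5) / [(k+34/5) (k+1)] - rational in k, leading ratio (-1); with t_0 = -11/6, classification follows.


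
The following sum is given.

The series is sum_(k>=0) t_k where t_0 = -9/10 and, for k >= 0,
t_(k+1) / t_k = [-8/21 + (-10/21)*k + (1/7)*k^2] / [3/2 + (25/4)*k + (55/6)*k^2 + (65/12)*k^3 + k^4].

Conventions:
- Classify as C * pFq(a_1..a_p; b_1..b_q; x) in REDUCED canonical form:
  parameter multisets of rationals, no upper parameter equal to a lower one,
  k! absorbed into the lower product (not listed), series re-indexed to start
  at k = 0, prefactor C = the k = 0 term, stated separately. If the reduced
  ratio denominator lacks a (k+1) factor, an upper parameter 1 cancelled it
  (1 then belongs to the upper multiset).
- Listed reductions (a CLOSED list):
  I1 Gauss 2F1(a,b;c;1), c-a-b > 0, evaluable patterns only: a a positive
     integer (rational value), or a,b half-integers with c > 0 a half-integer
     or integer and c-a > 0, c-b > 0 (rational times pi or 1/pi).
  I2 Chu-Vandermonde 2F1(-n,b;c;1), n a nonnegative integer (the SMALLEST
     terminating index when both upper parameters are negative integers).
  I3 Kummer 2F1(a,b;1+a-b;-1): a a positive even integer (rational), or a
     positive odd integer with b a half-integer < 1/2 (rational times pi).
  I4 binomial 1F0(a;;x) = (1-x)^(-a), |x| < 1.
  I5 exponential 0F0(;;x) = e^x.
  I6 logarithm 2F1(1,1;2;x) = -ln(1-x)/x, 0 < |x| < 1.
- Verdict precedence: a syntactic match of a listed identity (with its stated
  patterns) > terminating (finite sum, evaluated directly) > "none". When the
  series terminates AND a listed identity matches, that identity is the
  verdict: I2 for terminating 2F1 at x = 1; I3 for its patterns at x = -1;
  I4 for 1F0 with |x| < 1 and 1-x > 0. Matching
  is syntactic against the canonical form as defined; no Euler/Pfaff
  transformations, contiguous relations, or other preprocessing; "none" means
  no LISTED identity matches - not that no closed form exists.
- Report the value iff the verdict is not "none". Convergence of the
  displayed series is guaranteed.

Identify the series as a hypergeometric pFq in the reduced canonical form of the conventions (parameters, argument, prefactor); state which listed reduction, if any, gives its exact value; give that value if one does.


x = 1/7 here; the reduced form reads 1F2, upper {-4}, lower {3/4, 3}, C = -9/10. Verdict: terminating at k = 4: the factor (-4)_k kills every later term; summing the 5 survivors is exact. Hence: -282186797/415973250.

First insight: t_0 = -9/10 here, and the ratio is unreduced: k + 2/3 divides both sides (prefactor -9/10).
Adjacent-term ratio: r(k) = (1/7) * (k-4) / [(k+3/4) (k+3) (k+1)] - rational; roots negated = parameters, x = (1/7), C = -9/10.


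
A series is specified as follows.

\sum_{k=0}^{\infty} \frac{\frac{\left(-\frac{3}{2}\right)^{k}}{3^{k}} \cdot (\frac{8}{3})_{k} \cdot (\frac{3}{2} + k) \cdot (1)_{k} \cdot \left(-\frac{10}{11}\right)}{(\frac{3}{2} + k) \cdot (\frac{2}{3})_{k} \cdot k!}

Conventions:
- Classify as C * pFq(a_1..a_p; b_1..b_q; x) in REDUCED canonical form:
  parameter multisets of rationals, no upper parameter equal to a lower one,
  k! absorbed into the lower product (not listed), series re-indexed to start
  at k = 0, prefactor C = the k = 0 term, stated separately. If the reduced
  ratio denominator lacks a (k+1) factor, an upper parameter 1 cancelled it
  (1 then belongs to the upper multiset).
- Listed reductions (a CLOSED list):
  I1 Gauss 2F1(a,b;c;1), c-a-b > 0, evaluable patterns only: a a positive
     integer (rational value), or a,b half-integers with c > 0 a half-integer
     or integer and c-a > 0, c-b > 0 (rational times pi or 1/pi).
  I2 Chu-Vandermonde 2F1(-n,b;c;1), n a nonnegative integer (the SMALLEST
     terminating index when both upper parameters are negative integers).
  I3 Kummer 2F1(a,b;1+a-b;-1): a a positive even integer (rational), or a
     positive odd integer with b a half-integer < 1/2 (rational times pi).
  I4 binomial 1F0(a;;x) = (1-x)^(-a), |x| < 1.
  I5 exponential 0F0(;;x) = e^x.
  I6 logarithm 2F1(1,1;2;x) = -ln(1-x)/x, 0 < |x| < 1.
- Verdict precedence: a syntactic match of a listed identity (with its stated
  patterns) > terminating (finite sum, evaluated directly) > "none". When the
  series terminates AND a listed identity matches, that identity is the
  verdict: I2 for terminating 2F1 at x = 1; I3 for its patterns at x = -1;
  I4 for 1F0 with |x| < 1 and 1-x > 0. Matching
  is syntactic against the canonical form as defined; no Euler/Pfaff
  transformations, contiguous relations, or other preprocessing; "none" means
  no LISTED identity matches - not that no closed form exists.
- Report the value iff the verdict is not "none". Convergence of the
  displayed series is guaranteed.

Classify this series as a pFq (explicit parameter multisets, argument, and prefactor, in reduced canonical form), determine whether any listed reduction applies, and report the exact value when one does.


Key observation: t_0 being -\frac{10}{11}, the two k-th powers (C = -10/11, x = -1/2) combine into one argument.
Ratio: r(k) = -\frac{1}{2} * (k+1) (k+\frac{8}{3}) / [(k+\frac{2}{3}) (k+1)] ; factor over Q: parameters, x = -\frac{1}{2}, and C = -\frac{10}{11}.

Canonical form: C = -\frac{10}{11} times 2F1 with upper {1, \frac{8}{3}}, lower {\frac{2}{3}}, x = -\frac{1}{2}. Verdict: none. A 2F1 with upper {1, \frac{8}{3}} fits none of I1-I6 at x = -\frac{1}{2}; the sum runs forever.


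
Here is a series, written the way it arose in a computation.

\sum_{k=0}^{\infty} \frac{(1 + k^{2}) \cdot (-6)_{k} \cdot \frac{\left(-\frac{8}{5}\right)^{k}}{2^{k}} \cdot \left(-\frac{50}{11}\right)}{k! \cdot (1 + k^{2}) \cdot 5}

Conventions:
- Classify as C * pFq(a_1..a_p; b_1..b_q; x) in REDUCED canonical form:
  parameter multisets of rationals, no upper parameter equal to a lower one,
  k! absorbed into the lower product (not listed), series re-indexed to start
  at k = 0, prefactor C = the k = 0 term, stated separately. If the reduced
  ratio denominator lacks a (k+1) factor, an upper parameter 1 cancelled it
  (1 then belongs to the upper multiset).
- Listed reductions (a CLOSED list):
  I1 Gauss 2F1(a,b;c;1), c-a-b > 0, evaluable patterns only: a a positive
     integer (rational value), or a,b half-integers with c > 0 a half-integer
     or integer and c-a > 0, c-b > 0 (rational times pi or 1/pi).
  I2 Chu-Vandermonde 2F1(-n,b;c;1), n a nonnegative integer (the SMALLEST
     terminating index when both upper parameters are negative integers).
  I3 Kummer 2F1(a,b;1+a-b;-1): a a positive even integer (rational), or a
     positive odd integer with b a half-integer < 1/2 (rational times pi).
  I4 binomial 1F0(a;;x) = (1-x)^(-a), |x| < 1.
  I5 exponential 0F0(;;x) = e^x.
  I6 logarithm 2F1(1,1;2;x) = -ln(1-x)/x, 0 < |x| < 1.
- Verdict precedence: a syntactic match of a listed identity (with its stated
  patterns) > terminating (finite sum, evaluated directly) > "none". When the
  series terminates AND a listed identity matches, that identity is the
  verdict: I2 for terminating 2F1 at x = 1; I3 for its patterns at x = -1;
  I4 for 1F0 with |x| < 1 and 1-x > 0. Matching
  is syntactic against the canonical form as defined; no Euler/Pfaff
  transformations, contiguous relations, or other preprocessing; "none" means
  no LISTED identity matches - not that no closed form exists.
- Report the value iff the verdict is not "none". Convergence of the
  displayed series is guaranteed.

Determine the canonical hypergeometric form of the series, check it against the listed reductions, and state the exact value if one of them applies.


Classification (C = -\frac{10}{11}): 1F0 with upper {-6}, lower {-}, argument x = -\frac{4}{5}. Verdict (x = -\frac{4}{5}): the binomial series (I4) applies (the 1F0 binomial series: exponent 6, x = -\frac{4}{5}). Value: -\frac{1062882}{34375}.

The tell: t_0 being -\frac{10}{11}, the two k-th powers (C = -10/11, x = -4/5) combine into one argument.
Ratio: r(k) = -\frac{4}{5} * (k-6) / [(k+1)] - rational in k, leading ratio -\frac{4}{5}; with t_0 = -\frac{10}{11}, classification follows.


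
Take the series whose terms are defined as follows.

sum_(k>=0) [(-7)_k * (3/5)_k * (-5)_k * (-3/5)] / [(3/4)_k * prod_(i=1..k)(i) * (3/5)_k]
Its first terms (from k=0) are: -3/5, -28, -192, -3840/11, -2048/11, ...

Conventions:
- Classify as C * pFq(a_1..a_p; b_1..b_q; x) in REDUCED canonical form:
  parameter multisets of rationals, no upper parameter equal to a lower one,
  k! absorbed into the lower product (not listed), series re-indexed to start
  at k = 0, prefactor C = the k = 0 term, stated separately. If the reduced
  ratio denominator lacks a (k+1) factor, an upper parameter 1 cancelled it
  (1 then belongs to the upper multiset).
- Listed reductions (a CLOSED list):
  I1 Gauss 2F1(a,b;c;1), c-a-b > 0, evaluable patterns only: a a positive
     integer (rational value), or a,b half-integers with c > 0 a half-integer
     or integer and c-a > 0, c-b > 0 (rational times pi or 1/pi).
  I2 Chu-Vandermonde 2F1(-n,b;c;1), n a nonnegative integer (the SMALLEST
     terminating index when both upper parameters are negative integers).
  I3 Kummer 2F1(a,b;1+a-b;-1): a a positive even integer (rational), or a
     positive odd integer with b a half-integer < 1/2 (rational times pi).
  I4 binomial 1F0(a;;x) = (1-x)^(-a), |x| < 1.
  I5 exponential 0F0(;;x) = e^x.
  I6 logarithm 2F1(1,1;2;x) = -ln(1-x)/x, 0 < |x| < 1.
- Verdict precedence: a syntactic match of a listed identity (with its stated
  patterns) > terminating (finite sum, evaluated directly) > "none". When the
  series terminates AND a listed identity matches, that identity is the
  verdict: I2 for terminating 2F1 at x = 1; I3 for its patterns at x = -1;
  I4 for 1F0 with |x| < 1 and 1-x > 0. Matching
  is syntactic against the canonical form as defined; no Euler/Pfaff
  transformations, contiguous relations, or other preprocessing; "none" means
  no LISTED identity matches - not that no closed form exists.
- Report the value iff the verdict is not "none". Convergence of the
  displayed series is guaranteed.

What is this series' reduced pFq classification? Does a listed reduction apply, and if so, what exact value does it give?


With C = -3/5: the canonical form is 2F1(-7, -5; 3/4; 1). Verdict at x = 1: Vandermonde's identity (I2) matches (terminating 2F1 at x = 1 with n = 5, b = -7, c = 3/4). Its exact value is -814463/1045.

The tell: from the first term -3/5: the product of the first k integers (prefactor -3/5) is k!.
Step ratio: r(k) = 1 * (k-7) (k-5) / [(k+3/4) (k+1)] - poly over poly, x = 1 from leading terms; C = -3/5 at k = 0.


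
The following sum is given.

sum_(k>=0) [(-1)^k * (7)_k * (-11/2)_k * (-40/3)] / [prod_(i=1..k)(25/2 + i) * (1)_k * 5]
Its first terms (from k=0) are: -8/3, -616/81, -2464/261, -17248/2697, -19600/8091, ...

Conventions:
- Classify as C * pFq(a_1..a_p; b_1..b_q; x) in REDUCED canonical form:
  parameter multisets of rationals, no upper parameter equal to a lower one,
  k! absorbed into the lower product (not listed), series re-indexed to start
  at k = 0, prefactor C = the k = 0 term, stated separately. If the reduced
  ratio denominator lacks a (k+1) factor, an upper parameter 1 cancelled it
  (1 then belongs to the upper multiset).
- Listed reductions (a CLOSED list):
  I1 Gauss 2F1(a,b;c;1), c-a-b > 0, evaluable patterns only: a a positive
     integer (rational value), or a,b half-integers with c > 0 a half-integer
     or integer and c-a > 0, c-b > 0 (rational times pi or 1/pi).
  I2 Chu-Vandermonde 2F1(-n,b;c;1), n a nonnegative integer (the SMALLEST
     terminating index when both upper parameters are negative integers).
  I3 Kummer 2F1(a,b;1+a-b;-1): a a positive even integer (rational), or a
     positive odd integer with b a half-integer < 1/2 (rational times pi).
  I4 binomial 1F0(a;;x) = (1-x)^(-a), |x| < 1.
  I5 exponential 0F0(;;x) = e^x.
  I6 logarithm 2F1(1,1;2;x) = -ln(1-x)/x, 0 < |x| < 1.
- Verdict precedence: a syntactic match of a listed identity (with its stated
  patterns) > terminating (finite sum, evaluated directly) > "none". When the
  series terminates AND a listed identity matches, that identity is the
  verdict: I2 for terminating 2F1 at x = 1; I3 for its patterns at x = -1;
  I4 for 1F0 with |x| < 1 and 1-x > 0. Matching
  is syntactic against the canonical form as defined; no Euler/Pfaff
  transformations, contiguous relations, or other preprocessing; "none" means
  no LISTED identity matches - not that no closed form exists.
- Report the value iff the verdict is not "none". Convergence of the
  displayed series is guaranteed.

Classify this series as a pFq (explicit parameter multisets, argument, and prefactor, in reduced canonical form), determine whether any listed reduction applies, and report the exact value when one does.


x = -1 here; the reduced form reads 2F1, upper {-11/2, 7}, lower {27/2}, C = -8/3. Verdict: Kummer's theorem (I3) matches (x = -1; c = 27/2 equals 1+a-b for upper {-11/2, 7}: listed pattern). Its exact value is (-929553625/100663296) * pi.

The tell: x = (-1) and the constant factors (prefactor -8/3) combine into one prefactor.
Consecutive-term ratio: r(k) = (-1) * (k-11/2) (k+7) / [(k+27/2) (k+1)] - rational in k, leading ratio (-1); with t_0 = -8/3, classification follows.


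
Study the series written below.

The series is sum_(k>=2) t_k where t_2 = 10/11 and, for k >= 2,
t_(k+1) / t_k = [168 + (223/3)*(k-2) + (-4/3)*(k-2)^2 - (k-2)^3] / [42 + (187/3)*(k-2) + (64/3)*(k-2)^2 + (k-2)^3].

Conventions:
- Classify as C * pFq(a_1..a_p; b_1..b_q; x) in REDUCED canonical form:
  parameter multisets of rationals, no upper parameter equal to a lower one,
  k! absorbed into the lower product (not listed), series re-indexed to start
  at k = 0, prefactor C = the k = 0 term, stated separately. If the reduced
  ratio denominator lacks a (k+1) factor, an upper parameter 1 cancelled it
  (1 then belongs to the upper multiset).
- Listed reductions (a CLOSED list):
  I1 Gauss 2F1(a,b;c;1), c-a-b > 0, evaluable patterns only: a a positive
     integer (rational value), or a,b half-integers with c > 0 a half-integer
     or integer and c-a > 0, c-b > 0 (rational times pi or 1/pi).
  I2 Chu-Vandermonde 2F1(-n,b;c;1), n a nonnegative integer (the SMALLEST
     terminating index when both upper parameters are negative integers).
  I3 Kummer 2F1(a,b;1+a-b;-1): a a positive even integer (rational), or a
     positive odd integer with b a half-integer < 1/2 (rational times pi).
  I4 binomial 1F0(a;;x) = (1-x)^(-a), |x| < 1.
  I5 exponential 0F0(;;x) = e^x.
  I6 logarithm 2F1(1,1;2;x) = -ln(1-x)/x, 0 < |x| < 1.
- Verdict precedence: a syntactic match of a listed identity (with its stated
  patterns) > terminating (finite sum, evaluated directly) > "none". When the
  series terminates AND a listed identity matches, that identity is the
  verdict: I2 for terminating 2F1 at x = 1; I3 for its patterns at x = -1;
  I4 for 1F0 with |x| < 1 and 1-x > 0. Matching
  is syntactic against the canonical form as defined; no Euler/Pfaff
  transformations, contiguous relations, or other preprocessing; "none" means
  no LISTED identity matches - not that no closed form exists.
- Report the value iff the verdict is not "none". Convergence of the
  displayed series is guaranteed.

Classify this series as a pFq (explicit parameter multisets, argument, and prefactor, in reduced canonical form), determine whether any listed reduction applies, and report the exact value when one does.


Canonical form: C = 10/11 times 2F1 with upper {-9, 8}, lower {18}, x = -1. Verdict at x = -1: Kummer (I3) matches (x = -1; c = 18 equals 1+a-b for upper {-9, 8}: listed pattern). Sum: 340/11.

The tell: with t_0 = 10/11, the parameter 7/3 appears in both the upper and lower lists and cancels.
Term ratio: r(k) = (-1) * (k-9) (k+8) / [(k+18) (k+1)] - rational; roots negated = parameters, x = (-1), C = 10/11.


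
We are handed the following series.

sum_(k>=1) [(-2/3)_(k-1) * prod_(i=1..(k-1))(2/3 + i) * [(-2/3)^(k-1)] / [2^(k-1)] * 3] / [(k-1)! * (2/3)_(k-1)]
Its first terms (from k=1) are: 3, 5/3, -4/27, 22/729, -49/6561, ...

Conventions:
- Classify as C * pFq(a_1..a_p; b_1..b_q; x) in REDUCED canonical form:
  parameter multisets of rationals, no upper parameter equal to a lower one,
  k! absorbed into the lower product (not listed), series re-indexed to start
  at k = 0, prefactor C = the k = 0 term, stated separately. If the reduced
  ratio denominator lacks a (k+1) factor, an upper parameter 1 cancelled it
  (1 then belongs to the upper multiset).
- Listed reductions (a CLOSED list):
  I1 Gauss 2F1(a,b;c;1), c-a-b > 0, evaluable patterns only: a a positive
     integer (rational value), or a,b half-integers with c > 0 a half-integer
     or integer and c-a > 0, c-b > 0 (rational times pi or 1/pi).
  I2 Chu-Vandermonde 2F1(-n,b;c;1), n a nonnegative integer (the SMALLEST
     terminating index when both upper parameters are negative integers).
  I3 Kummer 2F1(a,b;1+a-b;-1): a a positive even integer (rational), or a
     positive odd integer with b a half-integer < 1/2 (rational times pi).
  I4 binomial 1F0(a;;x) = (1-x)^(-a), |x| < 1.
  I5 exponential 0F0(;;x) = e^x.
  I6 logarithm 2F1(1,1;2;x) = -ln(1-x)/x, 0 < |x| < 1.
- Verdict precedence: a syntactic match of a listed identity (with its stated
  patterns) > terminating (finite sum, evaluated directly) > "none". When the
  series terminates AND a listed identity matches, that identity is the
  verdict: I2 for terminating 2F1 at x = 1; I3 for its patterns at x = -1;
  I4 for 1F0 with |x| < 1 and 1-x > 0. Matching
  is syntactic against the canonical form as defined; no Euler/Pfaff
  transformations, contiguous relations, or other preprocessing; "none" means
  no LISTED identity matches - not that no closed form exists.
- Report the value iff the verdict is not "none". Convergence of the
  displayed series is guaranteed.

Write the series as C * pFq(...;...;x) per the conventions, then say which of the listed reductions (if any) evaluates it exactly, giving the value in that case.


Reduced: x = -1/3, 2F1, upper = {-2/3, 5/3}, lower = {2/3}, C = 3. Verdict: none. A 2F1 with upper {-2/3, 5/3} fits none of I1-I6 at x = -1/3; the sum runs forever.

Key step: t_0 being 3, the two k-th powers (C = 3, x = -1/3) combine into one argument.
Adjacent-term ratio: r(k) = (-1/3) * (k-2/3) (k+5/3) / [(k+2/3) (k+1)] - rational; roots negated = parameters, x = (-1/3), C = 3.


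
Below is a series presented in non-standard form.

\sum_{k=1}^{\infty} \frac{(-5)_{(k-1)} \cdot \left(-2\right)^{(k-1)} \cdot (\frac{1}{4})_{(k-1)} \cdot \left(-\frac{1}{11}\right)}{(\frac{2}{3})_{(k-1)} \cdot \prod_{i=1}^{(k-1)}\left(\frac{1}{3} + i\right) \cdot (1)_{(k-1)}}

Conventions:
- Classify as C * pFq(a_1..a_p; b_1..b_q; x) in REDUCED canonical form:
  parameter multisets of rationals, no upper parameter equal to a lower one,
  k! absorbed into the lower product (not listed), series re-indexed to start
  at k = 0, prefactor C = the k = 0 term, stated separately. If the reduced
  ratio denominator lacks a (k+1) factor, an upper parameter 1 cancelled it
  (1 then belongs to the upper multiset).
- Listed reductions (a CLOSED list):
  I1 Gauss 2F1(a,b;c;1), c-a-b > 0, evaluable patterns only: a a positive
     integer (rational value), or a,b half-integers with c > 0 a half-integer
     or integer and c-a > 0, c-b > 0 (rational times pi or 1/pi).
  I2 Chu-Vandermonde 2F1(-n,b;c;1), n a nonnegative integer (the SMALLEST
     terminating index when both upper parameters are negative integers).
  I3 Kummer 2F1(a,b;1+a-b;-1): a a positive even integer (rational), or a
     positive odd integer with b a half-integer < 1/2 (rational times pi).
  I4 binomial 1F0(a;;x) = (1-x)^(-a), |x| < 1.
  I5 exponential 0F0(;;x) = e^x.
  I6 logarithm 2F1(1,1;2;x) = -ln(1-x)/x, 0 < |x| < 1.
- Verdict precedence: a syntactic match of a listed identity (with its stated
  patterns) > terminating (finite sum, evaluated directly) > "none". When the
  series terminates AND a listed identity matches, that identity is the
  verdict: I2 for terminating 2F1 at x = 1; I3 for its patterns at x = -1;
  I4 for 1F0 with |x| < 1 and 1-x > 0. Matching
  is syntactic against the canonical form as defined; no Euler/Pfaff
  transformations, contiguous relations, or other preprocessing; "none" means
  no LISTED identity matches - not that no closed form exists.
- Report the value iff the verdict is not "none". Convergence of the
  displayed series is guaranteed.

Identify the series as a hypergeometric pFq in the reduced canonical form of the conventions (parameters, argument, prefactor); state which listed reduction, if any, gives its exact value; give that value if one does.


The series (x = -2) is 2F2: upper {-5, \frac{1}{4}}, lower {\frac{2}{3}, \frac{4}{3}}, prefactor -\frac{1}{11}. Verdict: terminating - upper -5 stops the sum at k = 5; the 6 terms are added exactly. Its exact value is -\frac{3412017857}{3885629440}.

First insight: t_0 being -\frac{1}{11}, (1)_k (C = -1/11, x = -2) is k! itself.
Consecutive-term ratio: r(k) = -2 * (k-5) (k+\frac{1}{4}) / [(k+\frac{2}{3}) (k+\frac{4}{3}) (k+1)] - rational; roots negated = parameters, x = -2, C = -\frac{1}{11}.


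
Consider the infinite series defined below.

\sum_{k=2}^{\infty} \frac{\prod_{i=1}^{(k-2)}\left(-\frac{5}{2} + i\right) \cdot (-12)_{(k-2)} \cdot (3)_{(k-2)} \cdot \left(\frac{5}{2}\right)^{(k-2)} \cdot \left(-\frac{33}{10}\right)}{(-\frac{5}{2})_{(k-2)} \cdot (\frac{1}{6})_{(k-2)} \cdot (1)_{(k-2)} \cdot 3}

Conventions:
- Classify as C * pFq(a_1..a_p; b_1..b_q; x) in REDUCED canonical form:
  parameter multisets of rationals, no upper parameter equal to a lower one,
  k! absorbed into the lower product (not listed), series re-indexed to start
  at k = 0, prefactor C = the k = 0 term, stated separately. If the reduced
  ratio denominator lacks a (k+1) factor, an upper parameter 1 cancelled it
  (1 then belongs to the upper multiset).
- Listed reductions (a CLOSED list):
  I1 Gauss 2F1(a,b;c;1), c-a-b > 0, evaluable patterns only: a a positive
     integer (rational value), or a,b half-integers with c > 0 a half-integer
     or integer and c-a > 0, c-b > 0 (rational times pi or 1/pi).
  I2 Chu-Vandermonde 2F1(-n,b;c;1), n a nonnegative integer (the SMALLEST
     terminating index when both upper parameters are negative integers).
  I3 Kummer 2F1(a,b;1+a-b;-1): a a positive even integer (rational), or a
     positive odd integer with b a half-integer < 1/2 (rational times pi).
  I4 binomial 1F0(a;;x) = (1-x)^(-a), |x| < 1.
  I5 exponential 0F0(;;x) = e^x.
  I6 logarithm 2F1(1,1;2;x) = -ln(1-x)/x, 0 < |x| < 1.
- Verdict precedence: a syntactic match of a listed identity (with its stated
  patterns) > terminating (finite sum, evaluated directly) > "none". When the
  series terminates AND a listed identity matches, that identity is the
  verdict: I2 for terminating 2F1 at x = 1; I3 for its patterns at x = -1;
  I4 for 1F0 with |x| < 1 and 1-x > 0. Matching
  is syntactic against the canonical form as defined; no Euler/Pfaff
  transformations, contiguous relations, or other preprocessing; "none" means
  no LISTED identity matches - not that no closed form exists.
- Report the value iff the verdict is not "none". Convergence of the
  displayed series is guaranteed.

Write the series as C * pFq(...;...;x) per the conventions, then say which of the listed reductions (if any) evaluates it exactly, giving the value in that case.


Reduced: x = \frac{5}{2}, 3F2, upper = {-12, -\frac{3}{2}, 3}, lower = {-\frac{5}{2}, \frac{1}{6}}, C = -\frac{11}{10}. Verdict: terminating - no listed pattern fits, but -12 in the upper list cuts the series at k = 12; direct evaluation. Hence: \frac{318429657113214759673}{24396613414810}.

The tell: t_0 = -\frac{11}{10} here, and the running product (C = -11/10, x = 5/2) telescopes to a rising factorial.
Step ratio: r(k) = \frac{5}{2} * (k-12) (k-\frac{3}{2}) (k+3) / [(k-\frac{5}{2}) (k+\frac{1}{6}) (k+1)] - poly over poly, x = \frac{5}{2} from leading terms; C = -\frac{11}{10} at k = 0.


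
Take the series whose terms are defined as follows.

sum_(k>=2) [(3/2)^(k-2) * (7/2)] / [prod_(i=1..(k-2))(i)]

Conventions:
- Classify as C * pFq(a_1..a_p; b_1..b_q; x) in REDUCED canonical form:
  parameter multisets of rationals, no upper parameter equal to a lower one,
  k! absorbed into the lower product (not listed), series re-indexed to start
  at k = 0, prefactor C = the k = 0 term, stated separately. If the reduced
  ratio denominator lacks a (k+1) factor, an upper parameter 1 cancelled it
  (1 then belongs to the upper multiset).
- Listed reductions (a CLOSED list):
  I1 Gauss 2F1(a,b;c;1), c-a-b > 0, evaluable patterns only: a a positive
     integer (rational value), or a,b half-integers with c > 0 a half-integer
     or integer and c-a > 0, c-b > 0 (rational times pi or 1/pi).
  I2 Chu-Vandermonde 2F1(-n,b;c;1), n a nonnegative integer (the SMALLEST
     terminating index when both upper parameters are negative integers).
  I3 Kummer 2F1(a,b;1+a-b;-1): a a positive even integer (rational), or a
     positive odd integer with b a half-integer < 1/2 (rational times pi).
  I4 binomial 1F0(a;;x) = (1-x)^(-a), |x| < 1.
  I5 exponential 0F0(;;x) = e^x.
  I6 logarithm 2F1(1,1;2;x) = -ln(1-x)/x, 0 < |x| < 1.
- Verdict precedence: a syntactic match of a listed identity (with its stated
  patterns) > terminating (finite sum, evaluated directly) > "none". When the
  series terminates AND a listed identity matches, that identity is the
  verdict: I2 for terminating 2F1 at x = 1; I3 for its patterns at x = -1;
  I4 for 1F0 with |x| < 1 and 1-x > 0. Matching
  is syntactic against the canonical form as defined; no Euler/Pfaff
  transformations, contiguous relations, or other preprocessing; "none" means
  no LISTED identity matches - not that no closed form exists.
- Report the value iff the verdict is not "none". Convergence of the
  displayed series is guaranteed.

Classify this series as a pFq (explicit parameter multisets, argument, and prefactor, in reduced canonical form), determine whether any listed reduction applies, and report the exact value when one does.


Structural cue: x = (3/2) and the product of the first k integers (prefactor 7/2) is k!.
Consecutive-term ratio: r(k) = (3/2) * 1 / [(k+1)] - rational in k. x = (3/2); t_0 = 7/2; negate the roots.

Prefactor 7/2, argument 3/2: 0F0 with upper {-} over lower {-}. Verdict: this is the exponential series (I5) (the 0F0 exponential series at x = 3/2). Sum: (7/2) * e^(3/2).


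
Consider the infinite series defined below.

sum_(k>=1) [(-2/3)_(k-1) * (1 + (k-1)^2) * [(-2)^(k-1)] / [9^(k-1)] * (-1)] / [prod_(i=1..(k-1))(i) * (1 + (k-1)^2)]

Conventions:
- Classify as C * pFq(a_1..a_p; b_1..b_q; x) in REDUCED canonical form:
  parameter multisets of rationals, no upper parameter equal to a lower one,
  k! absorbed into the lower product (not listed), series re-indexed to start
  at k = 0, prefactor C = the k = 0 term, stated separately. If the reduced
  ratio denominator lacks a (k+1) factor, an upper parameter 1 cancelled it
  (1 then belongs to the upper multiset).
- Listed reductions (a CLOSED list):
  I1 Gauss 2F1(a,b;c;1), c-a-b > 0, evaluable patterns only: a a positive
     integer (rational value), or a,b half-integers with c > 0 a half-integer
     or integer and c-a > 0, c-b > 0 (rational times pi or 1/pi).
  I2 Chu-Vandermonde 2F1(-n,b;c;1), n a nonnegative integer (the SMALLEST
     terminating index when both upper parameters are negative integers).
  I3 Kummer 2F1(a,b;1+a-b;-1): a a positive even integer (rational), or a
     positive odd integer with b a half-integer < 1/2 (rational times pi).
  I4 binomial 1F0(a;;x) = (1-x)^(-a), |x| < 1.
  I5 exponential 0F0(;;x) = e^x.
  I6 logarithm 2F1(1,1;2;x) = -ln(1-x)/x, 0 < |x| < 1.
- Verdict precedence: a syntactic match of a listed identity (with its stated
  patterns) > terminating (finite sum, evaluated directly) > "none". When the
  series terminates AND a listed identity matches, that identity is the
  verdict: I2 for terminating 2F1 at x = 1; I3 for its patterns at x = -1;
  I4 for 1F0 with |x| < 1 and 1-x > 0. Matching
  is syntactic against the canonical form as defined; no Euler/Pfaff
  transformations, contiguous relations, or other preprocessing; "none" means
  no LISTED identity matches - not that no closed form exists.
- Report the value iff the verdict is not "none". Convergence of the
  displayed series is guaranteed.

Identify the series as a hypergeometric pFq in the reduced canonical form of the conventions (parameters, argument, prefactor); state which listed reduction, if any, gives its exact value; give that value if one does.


This is -1 * 1F0(-2/3; -; -2/9) in reduced canonical form. Verdict: the binomial series (I4) matches (the 1F0 binomial series: exponent 2/3, x = -2/9). Hence: (-1) * (11/9)^(2/3).

The tell: from the first term -1: the two geometric factors (C = -1, x = -2/9) combine into one argument.
Term ratio: r(k) = (-2/9) * (k-2/3) / [(k+1)] - rational in k, leading ratio (-2/9); with t_0 = -1, classification follows.


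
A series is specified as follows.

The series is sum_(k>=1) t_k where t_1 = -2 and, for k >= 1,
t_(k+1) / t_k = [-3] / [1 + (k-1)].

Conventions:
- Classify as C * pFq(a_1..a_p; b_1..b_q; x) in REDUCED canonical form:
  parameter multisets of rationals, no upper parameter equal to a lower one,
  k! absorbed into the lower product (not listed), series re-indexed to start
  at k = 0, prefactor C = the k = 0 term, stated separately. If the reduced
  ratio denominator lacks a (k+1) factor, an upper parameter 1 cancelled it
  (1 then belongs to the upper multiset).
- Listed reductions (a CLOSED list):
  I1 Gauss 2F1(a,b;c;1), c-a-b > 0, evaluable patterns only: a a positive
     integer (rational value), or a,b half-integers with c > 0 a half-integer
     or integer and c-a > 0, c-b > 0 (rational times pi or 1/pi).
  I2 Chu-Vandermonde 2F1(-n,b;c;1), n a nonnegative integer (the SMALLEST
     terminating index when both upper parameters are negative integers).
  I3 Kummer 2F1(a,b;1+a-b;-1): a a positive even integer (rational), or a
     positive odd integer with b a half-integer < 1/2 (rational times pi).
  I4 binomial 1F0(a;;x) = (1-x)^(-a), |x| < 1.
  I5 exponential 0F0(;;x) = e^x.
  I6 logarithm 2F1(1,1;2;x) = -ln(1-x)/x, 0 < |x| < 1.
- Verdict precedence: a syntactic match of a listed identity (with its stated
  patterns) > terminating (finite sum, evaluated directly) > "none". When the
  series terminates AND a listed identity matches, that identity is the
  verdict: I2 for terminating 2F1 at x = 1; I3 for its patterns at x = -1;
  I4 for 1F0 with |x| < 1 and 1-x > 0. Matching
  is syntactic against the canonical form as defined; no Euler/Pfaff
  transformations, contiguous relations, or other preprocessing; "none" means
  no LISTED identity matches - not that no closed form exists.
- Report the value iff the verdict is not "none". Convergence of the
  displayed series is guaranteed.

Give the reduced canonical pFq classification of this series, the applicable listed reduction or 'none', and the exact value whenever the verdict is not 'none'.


At argument -3: a 0F0 with upper {-}, lower {-}, scaled by C = -2. Verdict at x = -3: the exponential series (I5) matches (the 0F0 exponential series at x = -3). Value: (-2) * e^(-3).

Key observation: t_0 = -2 here, and roots of the ratio polynomials (C = -2, x = -3) are the negated parameters.
Consecutive-term ratio: r(k) = (-3) * 1 / [(k+1)] - rational in k. x = (-3); t_0 = -2; negate the roots.


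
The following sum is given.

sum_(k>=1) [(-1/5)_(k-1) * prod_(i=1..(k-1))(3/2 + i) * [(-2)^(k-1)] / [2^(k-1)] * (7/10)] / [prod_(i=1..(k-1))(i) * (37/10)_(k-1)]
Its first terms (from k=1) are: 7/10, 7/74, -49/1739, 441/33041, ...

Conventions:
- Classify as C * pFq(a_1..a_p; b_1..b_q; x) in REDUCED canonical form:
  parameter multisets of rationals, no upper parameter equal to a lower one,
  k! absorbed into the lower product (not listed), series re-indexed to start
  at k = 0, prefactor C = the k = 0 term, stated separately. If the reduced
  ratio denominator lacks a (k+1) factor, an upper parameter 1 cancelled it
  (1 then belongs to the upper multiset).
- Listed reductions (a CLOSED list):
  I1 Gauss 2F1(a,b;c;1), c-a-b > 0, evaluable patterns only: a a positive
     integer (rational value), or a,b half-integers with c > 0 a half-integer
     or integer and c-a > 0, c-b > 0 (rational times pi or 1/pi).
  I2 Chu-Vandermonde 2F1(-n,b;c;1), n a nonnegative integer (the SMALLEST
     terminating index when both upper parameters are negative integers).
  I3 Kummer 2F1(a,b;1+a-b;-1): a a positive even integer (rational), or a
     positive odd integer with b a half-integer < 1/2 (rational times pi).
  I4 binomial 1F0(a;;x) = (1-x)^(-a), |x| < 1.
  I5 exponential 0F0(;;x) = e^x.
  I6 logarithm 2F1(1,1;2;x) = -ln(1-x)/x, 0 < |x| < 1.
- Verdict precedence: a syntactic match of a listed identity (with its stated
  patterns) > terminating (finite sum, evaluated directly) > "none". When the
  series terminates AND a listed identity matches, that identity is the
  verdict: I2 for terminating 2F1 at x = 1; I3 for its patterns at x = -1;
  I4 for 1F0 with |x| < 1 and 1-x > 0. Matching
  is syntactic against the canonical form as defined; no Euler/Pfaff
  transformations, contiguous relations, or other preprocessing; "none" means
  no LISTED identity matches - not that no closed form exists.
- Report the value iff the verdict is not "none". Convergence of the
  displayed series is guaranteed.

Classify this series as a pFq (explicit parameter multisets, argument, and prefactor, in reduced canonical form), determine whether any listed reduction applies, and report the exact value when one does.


This is 7/10 * 2F1(-1/5, 5/2; 37/10; -1) in reduced canonical form. Verdict: none. Every listed pattern misses the 2F1 form at -1, upper {-1/5, 5/2}.

Key observation: t_0 being 7/10, the two k-th powers (C = 7/10, x = -1) combine into one argument.
Step ratio: r(k) = (-1) * (k-1/5) (k+5/2) / [(k+37/10) (k+1)] ; factor over Q: parameters, x = (-1), and C = 7/10.


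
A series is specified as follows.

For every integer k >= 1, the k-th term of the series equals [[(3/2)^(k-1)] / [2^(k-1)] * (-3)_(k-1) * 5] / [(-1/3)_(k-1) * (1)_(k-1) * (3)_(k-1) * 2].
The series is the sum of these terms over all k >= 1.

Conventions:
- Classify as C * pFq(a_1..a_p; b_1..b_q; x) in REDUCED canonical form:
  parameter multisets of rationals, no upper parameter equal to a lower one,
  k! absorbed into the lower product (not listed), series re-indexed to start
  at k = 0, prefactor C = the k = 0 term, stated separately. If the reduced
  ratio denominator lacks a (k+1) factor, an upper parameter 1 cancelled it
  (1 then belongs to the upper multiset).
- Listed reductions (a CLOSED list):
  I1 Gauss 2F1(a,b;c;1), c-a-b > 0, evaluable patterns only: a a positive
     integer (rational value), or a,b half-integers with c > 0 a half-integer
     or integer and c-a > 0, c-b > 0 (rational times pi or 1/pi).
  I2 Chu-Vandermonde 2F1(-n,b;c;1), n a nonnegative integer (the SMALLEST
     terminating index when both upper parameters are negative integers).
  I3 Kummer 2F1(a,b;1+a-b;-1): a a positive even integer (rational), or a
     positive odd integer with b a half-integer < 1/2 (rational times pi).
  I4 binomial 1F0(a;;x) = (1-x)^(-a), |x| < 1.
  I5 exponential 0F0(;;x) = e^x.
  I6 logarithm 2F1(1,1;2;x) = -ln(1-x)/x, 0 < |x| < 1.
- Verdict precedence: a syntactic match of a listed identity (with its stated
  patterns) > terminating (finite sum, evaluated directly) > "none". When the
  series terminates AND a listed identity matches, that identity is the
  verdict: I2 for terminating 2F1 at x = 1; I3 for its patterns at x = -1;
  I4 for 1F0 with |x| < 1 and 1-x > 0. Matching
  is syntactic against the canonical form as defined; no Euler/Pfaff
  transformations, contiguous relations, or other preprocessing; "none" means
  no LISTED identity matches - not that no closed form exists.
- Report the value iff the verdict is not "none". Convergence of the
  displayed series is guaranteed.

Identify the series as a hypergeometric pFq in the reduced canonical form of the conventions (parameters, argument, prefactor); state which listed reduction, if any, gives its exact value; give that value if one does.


The tell: t_0 being 5/2, (1)_k (prefactor 5/2) is k! itself.
Term ratio: r(k) = (3/4) * (k-3) / [(k-1/3) (k+3) (k+1)] - rational; roots negated = parameters, x = (3/4), C = 5/2.

Prefactor 5/2, argument 3/4: 1F2 with upper {-3} over lower {-1/3, 3}. Verdict: terminating - upper parameter -3 makes this a finite sum (last index 3), evaluated exactly. Value: 33743/5120.


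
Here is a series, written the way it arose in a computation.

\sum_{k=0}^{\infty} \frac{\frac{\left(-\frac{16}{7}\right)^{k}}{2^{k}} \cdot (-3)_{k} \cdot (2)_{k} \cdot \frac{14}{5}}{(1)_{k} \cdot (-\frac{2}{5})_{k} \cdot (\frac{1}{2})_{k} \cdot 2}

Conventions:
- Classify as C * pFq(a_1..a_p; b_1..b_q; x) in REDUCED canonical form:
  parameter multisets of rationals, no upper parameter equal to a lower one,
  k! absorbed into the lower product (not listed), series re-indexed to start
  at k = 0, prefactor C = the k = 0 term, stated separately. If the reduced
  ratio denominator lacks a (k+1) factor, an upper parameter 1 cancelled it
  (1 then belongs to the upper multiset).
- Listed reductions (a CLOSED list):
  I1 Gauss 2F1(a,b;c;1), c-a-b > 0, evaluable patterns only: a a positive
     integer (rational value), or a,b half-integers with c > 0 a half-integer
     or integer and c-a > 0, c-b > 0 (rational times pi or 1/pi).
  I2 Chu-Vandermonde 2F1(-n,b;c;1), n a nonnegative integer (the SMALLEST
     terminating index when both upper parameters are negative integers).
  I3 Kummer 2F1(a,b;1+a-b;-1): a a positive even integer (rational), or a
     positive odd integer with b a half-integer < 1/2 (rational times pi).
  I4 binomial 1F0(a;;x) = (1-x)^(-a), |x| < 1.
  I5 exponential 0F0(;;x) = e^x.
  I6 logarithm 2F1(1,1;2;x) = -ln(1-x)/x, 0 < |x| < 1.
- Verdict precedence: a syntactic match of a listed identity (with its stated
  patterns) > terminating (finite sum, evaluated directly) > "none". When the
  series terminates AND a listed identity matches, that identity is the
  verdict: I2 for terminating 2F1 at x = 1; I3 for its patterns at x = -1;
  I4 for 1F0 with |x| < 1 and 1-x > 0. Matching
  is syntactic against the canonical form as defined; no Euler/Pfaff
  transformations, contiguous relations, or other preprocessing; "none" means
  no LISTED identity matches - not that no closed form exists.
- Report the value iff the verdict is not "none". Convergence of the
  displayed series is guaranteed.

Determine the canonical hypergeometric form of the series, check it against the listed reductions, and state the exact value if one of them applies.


This is \frac{7}{5} * 2F2(-3, 2; -\frac{2}{5}, \frac{1}{2}; -\frac{8}{7}) in reduced canonical form. Verdict: terminating. (-3)_k vanishes past k = 3, leaving a 4-term sum, computed directly. Value: -\frac{219851}{735}.

First insight: x = -\frac{8}{7} and the constant factors (prefactor 7/5) combine into one prefactor.
Ratio: r(k) = -\frac{8}{7} * (k-3) (k+2) / [(k-\frac{2}{5}) (k+\frac{1}{2}) (k+1)] - rational; roots negated = parameters, x = -\frac{8}{7}, C = \frac{7}{5}.
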